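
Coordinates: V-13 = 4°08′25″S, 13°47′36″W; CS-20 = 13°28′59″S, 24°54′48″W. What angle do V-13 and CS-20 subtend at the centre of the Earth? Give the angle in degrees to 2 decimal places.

14.41°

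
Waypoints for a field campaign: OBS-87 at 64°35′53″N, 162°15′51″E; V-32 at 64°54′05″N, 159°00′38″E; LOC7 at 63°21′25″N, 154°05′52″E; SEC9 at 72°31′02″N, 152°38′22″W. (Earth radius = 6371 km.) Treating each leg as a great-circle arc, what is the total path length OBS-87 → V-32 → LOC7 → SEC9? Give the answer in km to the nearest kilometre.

2795 km

OBS-87: φ = +64.59806°, λ = +162.26417°
V-32: φ = +64.90139°, λ = +159.01056°
LOC7: φ = +63.35694°, λ = +154.09778°
SEC9: φ = +72.51722°, λ = -152.63944°
OBS-87→V-32: c = 0.024792 rad, d = 157.95 km
V-32→LOC7: c = 0.046093 rad, d = 293.66 km
LOC7→SEC9: c = 0.367829 rad, d = 2343.44 km
Total = 157.95 + 293.66 + 2343.44 = 2795.05 km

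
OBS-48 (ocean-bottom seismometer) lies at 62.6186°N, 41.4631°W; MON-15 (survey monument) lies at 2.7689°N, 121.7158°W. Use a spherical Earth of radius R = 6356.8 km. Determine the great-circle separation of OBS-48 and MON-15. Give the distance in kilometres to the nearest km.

Δφ = -59.8497°,  Δλ = -80.2527°
a = sin²(Δφ/2) + cos φ₁ cos φ₂ sin²(Δλ/2) = 0.439666
c = 2·arcsin(√a) = 1.449833 rad = 83.0693°
d = R·c = 6356.8 × 1.449833 = 9216.3 km

9216 km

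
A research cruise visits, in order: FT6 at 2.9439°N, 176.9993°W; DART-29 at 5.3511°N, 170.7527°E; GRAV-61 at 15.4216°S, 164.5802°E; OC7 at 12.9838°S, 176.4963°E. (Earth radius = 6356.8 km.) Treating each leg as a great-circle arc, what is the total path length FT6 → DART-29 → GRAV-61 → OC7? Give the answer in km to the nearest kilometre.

FT6→DART-29: c = 0.217290 rad, d = 1381.27 km
DART-29→GRAV-61: c = 0.377930 rad, d = 2402.42 km
GRAV-61→OC7: c = 0.206019 rad, d = 1309.62 km
Total = 1381.27 + 2402.42 + 1309.62 = 5093.32 km

5093 km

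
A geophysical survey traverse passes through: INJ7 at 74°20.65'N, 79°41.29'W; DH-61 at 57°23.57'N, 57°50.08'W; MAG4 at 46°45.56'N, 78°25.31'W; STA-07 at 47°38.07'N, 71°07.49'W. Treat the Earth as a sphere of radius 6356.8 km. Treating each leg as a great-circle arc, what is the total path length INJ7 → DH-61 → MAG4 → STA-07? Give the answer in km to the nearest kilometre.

4476 km

INJ7: φ = +74.34417°, λ = -79.68817°
DH-61: φ = +57.39283°, λ = -57.83467°
MAG4: φ = +46.75933°, λ = -78.42183°
STA-07: φ = +47.63450°, λ = -71.12483°
INJ7→DH-61: c = 0.329814 rad, d = 2096.56 km
DH-61→MAG4: c = 0.286453 rad, d = 1820.92 km
MAG4→STA-07: c = 0.087839 rad, d = 558.38 km
Total = 2096.56 + 1820.92 + 558.38 = 4475.86 km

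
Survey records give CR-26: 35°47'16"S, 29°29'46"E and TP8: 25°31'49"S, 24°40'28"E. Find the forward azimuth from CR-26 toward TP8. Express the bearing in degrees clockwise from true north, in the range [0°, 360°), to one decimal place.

CR-26: φ = -35.78778°, λ = +29.49611°
TP8: φ = -25.53028°, λ = +24.67444°
Δλ = -4.8217°
y = sin Δλ · cos φ₂ = -0.075847
x = cos φ₁ sin φ₂ − sin φ₁ cos φ₂ cos Δλ = 0.176205
θ = atan2(y, x) = -23.2894° → 336.7106° (mod 360°)

336.7°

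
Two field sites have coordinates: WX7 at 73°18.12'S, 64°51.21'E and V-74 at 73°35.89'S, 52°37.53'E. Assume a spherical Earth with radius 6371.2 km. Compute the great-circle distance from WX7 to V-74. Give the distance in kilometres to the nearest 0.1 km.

WX7: φ = -73.30200°, λ = +64.85350°
V-74: φ = -73.59817°, λ = +52.62550°
Δφ = -0.2962°,  Δλ = -12.2280°
a = sin²(Δφ/2) + cos φ₁ cos φ₂ sin²(Δλ/2) = 0.000927
c = 2·arcsin(√a) = 0.060904 rad = 3.4895°
d = R·c = 6371.2 × 0.060904 = 388.0 km

388.0 km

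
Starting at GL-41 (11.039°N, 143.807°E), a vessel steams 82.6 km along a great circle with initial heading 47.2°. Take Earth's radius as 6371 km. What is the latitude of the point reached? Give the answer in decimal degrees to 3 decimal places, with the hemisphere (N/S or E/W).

δ = d/R = 82.6/6371 = 0.012965 rad
φ₂ = arcsin(sin φ₁ cos δ + cos φ₁ sin δ cos θ)
   = arcsin(0.19148·0.99992 + 0.98150·0.01296·0.67944) = 11.54320°
λ₂ = λ₁ + atan2(sin θ sin δ cos φ₁, cos δ − sin φ₁ sin φ₂) = 144.36329°

11.543°N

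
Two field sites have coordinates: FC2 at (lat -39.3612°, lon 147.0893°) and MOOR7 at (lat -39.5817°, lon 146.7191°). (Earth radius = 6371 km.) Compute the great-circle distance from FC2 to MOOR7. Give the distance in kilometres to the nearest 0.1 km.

Δφ = -0.2205°,  Δλ = -0.3702°
a = sin²(Δφ/2) + cos φ₁ cos φ₂ sin²(Δλ/2) = 0.000010
c = 2·arcsin(√a) = 0.006300 rad = 0.3610°
d = R·c = 6371 × 0.006300 = 40.1 km

40.1 km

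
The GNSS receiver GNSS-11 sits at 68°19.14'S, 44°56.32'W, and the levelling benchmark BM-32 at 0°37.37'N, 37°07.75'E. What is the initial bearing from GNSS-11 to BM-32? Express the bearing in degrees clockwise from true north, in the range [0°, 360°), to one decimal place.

82.4°

GNSS-11: φ = -68.31900°, λ = -44.93867°
BM-32: φ = +0.62283°, λ = +37.12917°
Δλ = 82.0678°
y = sin Δλ · cos φ₂ = 0.990374
x = cos φ₁ sin φ₂ − sin φ₁ cos φ₂ cos Δλ = 0.132246
θ = atan2(y, x) = 82.3942° → 82.3942° (mod 360°)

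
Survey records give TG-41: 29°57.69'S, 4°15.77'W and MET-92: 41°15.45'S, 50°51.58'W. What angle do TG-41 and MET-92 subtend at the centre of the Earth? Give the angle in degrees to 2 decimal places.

39.03°

TG-41: φ = -29.96150°, λ = -4.26283°
MET-92: φ = -41.25750°, λ = -50.85967°
Δφ = -11.2960°,  Δλ = -46.5968°
a = sin²(Δφ/2) + cos φ₁ cos φ₂ sin²(Δλ/2) = 0.111571
c = 2·arcsin(√a) = 0.681136 rad = 39.0262°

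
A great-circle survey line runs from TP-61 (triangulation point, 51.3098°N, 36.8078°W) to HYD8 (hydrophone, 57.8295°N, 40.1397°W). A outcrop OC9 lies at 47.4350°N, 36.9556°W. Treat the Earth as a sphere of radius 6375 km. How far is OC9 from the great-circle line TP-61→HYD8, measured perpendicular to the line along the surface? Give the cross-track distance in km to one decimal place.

δ₁₃ = central angle TP-61→OC9 = 0.067649 rad  (haversine)
θ₁₃ = bearing TP-61→OC9 = 181.479°,  θ₁₂ = bearing TP-61→HYD8 = 344.844°
dₓₜ = R·arcsin(sin δ₁₃ · sin(θ₁₃ − θ₁₂)) = 6375·arcsin(0.06760·sin(-163.365°)) = -123.371 km
|dₓₜ| = 123.371 km

123.4 km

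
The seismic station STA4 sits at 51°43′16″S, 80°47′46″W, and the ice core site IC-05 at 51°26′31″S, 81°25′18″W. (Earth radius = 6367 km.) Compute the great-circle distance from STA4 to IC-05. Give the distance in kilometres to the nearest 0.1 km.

53.2 km

STA4: φ = -51.72111°, λ = -80.79611°
IC-05: φ = -51.44194°, λ = -81.42167°
Δφ = 0.2792°,  Δλ = -0.6256°
a = sin²(Δφ/2) + cos φ₁ cos φ₂ sin²(Δλ/2) = 0.000017
c = 2·arcsin(√a) = 0.008353 rad = 0.4786°
d = R·c = 6367 × 0.008353 = 53.2 km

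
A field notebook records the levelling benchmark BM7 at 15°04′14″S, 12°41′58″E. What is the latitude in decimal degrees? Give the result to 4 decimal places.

15.0706°S

15° + 4′/60 + 14″/3600 = 15 + 0.06667 + 0.00389 = 15.0706°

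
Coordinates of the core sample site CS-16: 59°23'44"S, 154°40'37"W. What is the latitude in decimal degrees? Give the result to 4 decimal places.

59.3956°S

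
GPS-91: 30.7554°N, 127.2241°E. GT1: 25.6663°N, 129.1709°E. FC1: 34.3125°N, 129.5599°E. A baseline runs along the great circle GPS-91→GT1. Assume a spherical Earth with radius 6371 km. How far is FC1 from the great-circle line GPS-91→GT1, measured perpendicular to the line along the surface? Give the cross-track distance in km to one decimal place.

332.9 km

δ₁₃ = central angle GPS-91→FC1 = 0.070956 rad  (haversine)
θ₁₃ = bearing GPS-91→FC1 = 28.348°,  θ₁₂ = bearing GPS-91→GT1 = 160.903°
dₓₜ = R·arcsin(sin δ₁₃ · sin(θ₁₃ − θ₁₂)) = 6371·arcsin(0.07090·sin(-132.555°)) = -332.873 km
|dₓₜ| = 332.873 km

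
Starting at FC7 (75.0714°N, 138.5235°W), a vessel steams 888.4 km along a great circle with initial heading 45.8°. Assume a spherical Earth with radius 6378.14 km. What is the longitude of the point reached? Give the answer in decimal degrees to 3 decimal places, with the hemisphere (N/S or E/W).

δ = d/R = 888.4/6378.14 = 0.139288 rad
φ₂ = arcsin(sin φ₁ cos δ + cos φ₁ sin δ cos θ)
   = arcsin(0.96625·0.99032 + 0.25762·0.13884·0.69717) = 79.05955°
λ₂ = λ₁ + atan2(sin θ sin δ cos φ₁, cos δ − sin φ₁ sin φ₂) = -106.89229°

106.892°W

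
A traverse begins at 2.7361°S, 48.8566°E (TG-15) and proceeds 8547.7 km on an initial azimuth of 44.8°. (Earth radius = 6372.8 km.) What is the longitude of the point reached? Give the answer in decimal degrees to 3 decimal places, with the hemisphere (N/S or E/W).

118.087°E

δ = d/R = 8547.7/6372.8 = 1.341279 rad
φ₂ = arcsin(sin φ₁ cos δ + cos φ₁ sin δ cos θ)
   = arcsin(-0.04774·0.22751 + 0.99886·0.97378·0.70957) = 42.79015°
λ₂ = λ₁ + atan2(sin θ sin δ cos φ₁, cos δ − sin φ₁ sin φ₂) = 118.08681°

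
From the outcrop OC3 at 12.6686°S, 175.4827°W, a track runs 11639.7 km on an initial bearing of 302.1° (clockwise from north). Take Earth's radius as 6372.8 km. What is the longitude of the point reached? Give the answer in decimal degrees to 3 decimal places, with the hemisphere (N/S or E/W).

85.233°E

δ = d/R = 11639.7/6372.8 = 1.826466 rad
φ₂ = arcsin(sin φ₁ cos δ + cos φ₁ sin δ cos θ)
   = arcsin(-0.21931·-0.25289 + 0.97565·0.96749·0.53140) = 33.85348°
λ₂ = λ₁ + atan2(sin θ sin δ cos φ₁, cos δ − sin φ₁ sin φ₂) = 85.23293°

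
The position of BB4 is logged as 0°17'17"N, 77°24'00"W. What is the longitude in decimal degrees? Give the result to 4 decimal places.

77.4000°W

77° + 24′/60 + 0″/3600 = 77 + 0.40000 + 0.00000 = 77.4000°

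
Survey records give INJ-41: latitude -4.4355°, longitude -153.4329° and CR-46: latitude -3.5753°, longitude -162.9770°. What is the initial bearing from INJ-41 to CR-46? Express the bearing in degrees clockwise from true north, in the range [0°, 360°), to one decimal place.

Δλ = -9.5441°
y = sin Δλ · cos φ₂ = -0.165484
x = cos φ₁ sin φ₂ − sin φ₁ cos φ₂ cos Δλ = 0.013944
θ = atan2(y, x) = -85.1834° → 274.8166° (mod 360°)

274.8°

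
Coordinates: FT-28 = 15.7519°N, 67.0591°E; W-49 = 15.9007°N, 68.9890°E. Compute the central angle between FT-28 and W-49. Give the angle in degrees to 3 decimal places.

Δφ = 0.1488°,  Δλ = 1.9299°
a = sin²(Δφ/2) + cos φ₁ cos φ₂ sin²(Δλ/2) = 0.000264
c = 2·arcsin(√a) = 0.032510 rad = 1.8627°

1.863°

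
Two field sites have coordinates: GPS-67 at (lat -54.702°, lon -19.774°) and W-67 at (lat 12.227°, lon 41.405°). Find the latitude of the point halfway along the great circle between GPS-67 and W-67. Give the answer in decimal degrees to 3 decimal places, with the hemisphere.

Bx = cos φ₂ cos Δλ = 0.471140,  By = cos φ₂ sin Δλ = 0.856256
φₘ = atan2(sin φ₁ + sin φ₂, √((cos φ₁ + Bx)² + By²)) = -24.05298°
λₘ = λ₁ + atan2(By, cos φ₁ + Bx) = 19.45020°

24.053°S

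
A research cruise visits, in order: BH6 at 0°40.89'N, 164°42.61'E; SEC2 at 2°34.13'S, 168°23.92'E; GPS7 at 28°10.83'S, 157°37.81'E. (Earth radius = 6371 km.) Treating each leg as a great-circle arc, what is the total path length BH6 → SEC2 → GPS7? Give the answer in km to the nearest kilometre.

3615 km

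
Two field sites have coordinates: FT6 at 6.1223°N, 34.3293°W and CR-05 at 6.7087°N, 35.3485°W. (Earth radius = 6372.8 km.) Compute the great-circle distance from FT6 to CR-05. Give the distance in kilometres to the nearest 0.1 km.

130.2 km

Δφ = 0.5864°,  Δλ = -1.0192°
a = sin²(Δφ/2) + cos φ₁ cos φ₂ sin²(Δλ/2) = 0.000104
c = 2·arcsin(√a) = 0.020426 rad = 1.1703°
d = R·c = 6372.8 × 0.020426 = 130.2 km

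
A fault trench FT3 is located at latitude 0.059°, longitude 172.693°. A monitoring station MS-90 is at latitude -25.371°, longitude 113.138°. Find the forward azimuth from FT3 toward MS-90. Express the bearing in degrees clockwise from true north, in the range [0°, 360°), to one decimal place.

241.2°

Δλ = -59.5550°
y = sin Δλ · cos φ₂ = -0.778967
x = cos φ₁ sin φ₂ − sin φ₁ cos φ₂ cos Δλ = -0.428949
θ = atan2(y, x) = -118.8400° → 241.1600° (mod 360°)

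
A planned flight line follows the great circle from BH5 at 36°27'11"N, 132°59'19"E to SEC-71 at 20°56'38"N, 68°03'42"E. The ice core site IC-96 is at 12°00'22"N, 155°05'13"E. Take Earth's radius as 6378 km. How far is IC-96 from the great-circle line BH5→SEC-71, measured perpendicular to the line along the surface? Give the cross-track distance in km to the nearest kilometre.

BH5: φ = +36.45306°, λ = +132.98861°
SEC-71: φ = +20.94389°, λ = +68.06167°
IC-96: φ = +12.00611°, λ = +155.08694°
δ₁₃ = central angle BH5→IC-96 = 0.549951 rad  (haversine)
θ₁₃ = bearing BH5→IC-96 = 135.247°,  θ₁₂ = bearing BH5→SEC-71 = 273.542°
dₓₜ = R·arcsin(sin δ₁₃ · sin(θ₁₃ − θ₁₂)) = 6378·arcsin(0.52265·sin(-138.295°)) = -2265.045 km
|dₓₜ| = 2265.045 km

2265 km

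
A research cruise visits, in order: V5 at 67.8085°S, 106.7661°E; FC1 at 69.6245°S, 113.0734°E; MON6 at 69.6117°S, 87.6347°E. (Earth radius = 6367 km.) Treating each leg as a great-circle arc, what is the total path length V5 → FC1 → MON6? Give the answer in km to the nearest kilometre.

V5→FC1: c = 0.050962 rad, d = 324.47 km
FC1→MON6: c = 0.153515 rad, d = 977.43 km
Total = 324.47 + 977.43 = 1301.90 km

1302 km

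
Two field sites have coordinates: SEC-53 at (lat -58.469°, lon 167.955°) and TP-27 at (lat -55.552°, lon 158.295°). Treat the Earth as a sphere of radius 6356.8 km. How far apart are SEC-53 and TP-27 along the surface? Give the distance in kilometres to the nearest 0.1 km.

666.4 km

Δφ = 2.9170°,  Δλ = -9.6600°
a = sin²(Δφ/2) + cos φ₁ cos φ₂ sin²(Δλ/2) = 0.002745
c = 2·arcsin(√a) = 0.104835 rad = 6.0066°
d = R·c = 6356.8 × 0.104835 = 666.4 km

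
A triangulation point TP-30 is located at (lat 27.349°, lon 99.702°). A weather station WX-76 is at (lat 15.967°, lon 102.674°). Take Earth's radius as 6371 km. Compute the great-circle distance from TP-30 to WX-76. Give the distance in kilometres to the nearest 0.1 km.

1302.2 km

Δφ = -11.3820°,  Δλ = 2.9720°
a = sin²(Δφ/2) + cos φ₁ cos φ₂ sin²(Δλ/2) = 0.010408
c = 2·arcsin(√a) = 0.204392 rad = 11.7108°
d = R·c = 6371 × 0.204392 = 1302.2 km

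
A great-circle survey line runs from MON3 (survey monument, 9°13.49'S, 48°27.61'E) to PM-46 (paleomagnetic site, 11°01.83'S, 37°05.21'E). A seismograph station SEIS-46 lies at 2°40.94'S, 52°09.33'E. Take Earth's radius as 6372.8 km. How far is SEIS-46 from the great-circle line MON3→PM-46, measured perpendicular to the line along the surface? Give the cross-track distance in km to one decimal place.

MON3: φ = -9.22483°, λ = +48.46017°
PM-46: φ = -11.03050°, λ = +37.08683°
SEIS-46: φ = -2.68233°, λ = +52.15550°
δ₁₃ = central angle MON3→SEIS-46 = 0.130955 rad  (haversine)
θ₁₃ = bearing MON3→SEIS-46 = 29.540°,  θ₁₂ = bearing MON3→PM-46 = 259.865°
dₓₜ = R·arcsin(sin δ₁₃ · sin(θ₁₃ − θ₁₂)) = 6372.8·arcsin(0.13058·sin(-230.325°)) = 641.587 km
|dₓₜ| = 641.587 km

641.6 km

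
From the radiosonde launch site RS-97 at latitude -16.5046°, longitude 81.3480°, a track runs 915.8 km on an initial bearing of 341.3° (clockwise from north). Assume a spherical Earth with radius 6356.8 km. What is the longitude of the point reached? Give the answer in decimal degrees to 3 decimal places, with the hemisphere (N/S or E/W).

δ = d/R = 915.8/6356.8 = 0.144066 rad
φ₂ = arcsin(sin φ₁ cos δ + cos φ₁ sin δ cos θ)
   = arcsin(-0.28409·0.98964 + 0.95880·0.14357·0.94721) = -8.67115°
λ₂ = λ₁ + atan2(sin θ sin δ cos φ₁, cos δ − sin φ₁ sin φ₂) = 78.67922°

78.679°E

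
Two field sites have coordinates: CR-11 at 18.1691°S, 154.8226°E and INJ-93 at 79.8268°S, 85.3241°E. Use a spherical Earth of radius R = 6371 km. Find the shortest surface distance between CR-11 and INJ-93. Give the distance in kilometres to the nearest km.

7622 km

Δφ = -61.6577°,  Δλ = -69.4985°
a = sin²(Δφ/2) + cos φ₁ cos φ₂ sin²(Δλ/2) = 0.317152
c = 2·arcsin(√a) = 1.196417 rad = 68.5496°
d = R·c = 6371 × 1.196417 = 7622.4 km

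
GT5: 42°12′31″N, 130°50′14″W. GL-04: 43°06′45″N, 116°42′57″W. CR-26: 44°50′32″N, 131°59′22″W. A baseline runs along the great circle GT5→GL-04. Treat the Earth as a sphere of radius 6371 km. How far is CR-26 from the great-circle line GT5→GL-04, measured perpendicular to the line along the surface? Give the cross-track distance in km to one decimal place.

304.6 km

GT5: φ = +42.20861°, λ = -130.83722°
GL-04: φ = +43.11250°, λ = -116.71583°
CR-26: φ = +44.84222°, λ = -131.98944°
δ₁₃ = central angle GT5→CR-26 = 0.048221 rad  (haversine)
θ₁₃ = bearing GT5→CR-26 = 342.795°,  θ₁₂ = bearing GT5→GL-04 = 80.253°
dₓₜ = R·arcsin(sin δ₁₃ · sin(θ₁₃ − θ₁₂)) = 6371·arcsin(0.04820·sin(262.542°)) = -304.615 km
|dₓₜ| = 304.615 km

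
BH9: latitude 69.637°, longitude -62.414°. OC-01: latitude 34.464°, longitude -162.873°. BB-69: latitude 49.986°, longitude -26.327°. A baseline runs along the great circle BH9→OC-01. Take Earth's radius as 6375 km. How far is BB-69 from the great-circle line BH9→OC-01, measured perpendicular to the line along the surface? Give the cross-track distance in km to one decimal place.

371.7 km

δ₁₃ = central angle BH9→BB-69 = 0.453705 rad  (haversine)
θ₁₃ = bearing BH9→BB-69 = 120.223°,  θ₁₂ = bearing BH9→OC-01 = 292.584°
dₓₜ = R·arcsin(sin δ₁₃ · sin(θ₁₃ − θ₁₂)) = 6375·arcsin(0.43830·sin(-172.360°)) = -371.674 km
|dₓₜ| = 371.674 km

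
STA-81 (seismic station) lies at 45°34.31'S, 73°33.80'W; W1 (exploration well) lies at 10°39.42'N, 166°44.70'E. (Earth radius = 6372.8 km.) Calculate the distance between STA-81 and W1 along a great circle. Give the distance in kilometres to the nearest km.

STA-81: φ = -45.57183°, λ = -73.56333°
W1: φ = +10.65700°, λ = +166.74500°
Δφ = 56.2288°,  Δλ = -119.6917°
a = sin²(Δφ/2) + cos φ₁ cos φ₂ sin²(Δλ/2) = 0.736411
c = 2·arcsin(√a) = 2.063287 rad = 118.2177°
d = R·c = 6372.8 × 2.063287 = 13148.9 km

13149 km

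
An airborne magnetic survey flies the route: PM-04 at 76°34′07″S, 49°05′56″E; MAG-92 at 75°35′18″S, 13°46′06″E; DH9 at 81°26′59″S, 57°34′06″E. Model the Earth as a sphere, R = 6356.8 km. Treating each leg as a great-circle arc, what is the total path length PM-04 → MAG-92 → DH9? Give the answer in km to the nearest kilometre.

2056 km

PM-04: φ = -76.56861°, λ = +49.09889°
MAG-92: φ = -75.58833°, λ = +13.76833°
DH9: φ = -81.44972°, λ = +57.56833°
PM-04→MAG-92: c = 0.147058 rad, d = 934.82 km
MAG-92→DH9: c = 0.176434 rad, d = 1121.55 km
Total = 934.82 + 1121.55 = 2056.37 km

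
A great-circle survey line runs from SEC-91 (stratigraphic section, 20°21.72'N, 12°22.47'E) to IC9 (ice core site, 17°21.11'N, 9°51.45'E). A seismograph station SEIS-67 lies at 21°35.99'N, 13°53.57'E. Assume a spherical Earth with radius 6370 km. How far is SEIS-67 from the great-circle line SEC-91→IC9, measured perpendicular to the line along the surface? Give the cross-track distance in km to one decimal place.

35.7 km

SEC-91: φ = +20.36200°, λ = +12.37450°
IC9: φ = +17.35183°, λ = +9.85750°
SEIS-67: φ = +21.59983°, λ = +13.89283°
δ₁₃ = central angle SEC-91→SEIS-67 = 0.032847 rad  (haversine)
θ₁₃ = bearing SEC-91→SEIS-67 = 48.605°,  θ₁₂ = bearing SEC-91→IC9 = 218.769°
dₓₜ = R·arcsin(sin δ₁₃ · sin(θ₁₃ − θ₁₂)) = 6370·arcsin(0.03284·sin(-170.164°)) = -35.736 km
|dₓₜ| = 35.736 km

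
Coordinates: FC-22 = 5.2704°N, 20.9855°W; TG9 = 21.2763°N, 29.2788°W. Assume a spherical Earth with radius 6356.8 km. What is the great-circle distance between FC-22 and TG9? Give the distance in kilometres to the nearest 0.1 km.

1987.3 km

Δφ = 16.0059°,  Δλ = -8.2933°
a = sin²(Δφ/2) + cos φ₁ cos φ₂ sin²(Δλ/2) = 0.024235
c = 2·arcsin(√a) = 0.312624 rad = 17.9120°
d = R·c = 6356.8 × 0.312624 = 1987.3 km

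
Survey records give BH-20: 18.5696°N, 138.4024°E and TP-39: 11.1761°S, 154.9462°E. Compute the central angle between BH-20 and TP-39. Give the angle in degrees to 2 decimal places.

Δφ = -29.7457°,  Δλ = 16.5438°
a = sin²(Δφ/2) + cos φ₁ cos φ₂ sin²(Δλ/2) = 0.085131
c = 2·arcsin(√a) = 0.592158 rad = 33.9282°

33.93°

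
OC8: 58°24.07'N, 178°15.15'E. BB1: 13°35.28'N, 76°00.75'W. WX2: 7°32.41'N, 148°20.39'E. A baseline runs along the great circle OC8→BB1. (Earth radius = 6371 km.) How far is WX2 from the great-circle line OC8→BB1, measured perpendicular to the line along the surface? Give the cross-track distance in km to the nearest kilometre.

OC8: φ = +58.40117°, λ = +178.25250°
BB1: φ = +13.58800°, λ = -76.01250°
WX2: φ = +7.54017°, λ = +148.33983°
δ₁₃ = central angle OC8→WX2 = 0.973985 rad  (haversine)
θ₁₃ = bearing OC8→WX2 = 216.705°,  θ₁₂ = bearing OC8→BB1 = 69.617°
dₓₜ = R·arcsin(sin δ₁₃ · sin(θ₁₃ − θ₁₂)) = 6371·arcsin(0.82713·sin(147.087°)) = 2969.721 km
|dₓₜ| = 2969.721 km

2970 km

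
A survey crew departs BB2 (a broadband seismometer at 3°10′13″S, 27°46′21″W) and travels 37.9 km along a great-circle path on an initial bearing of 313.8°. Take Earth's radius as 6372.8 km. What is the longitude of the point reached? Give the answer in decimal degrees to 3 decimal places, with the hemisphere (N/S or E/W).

28.019°W

BB2: φ = -3.17028°, λ = -27.77250°
δ = d/R = 37.9/6372.8 = 0.005947 rad
φ₂ = arcsin(sin φ₁ cos δ + cos φ₁ sin δ cos θ)
   = arcsin(-0.05530·0.99998 + 0.99847·0.00595·0.69214) = -2.93440°
λ₂ = λ₁ + atan2(sin θ sin δ cos φ₁, cos δ − sin φ₁ sin φ₂) = -28.01876°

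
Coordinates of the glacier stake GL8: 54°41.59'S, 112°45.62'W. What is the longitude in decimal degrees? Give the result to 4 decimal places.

112.7603°W

112° + 45.62′/60 = 112 + 0.76033 = 112.7603°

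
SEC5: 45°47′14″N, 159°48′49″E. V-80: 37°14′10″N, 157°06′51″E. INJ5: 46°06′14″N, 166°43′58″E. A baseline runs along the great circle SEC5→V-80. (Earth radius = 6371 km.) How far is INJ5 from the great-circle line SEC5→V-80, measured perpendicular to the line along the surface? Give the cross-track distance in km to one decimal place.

502.1 km

SEC5: φ = +45.78722°, λ = +159.81361°
V-80: φ = +37.23611°, λ = +157.11417°
INJ5: φ = +46.10389°, λ = +166.73278°
δ₁₃ = central angle SEC5→INJ5 = 0.084126 rad  (haversine)
θ₁₃ = bearing SEC5→INJ5 = 83.751°,  θ₁₂ = bearing SEC5→V-80 = 194.211°
dₓₜ = R·arcsin(sin δ₁₃ · sin(θ₁₃ − θ₁₂)) = 6371·arcsin(0.08403·sin(-110.460°)) = -502.082 km
|dₓₜ| = 502.082 km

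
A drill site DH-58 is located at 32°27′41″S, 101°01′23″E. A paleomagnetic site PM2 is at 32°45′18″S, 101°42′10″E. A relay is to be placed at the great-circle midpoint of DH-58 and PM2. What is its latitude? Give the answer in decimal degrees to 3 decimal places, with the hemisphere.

32.609°S

DH-58: φ = -32.46139°, λ = +101.02306°
PM2: φ = -32.75500°, λ = +101.70278°
Bx = cos φ₂ cos Δλ = 0.840933,  By = cos φ₂ sin Δλ = 0.009977
φₘ = atan2(sin φ₁ + sin φ₂, √((cos φ₁ + Bx)² + By²)) = -32.60865°
λₘ = λ₁ + atan2(By, cos φ₁ + Bx) = 101.36236°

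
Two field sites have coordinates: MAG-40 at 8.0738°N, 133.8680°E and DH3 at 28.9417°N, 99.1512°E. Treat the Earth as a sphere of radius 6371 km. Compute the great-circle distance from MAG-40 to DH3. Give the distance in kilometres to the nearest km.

4306 km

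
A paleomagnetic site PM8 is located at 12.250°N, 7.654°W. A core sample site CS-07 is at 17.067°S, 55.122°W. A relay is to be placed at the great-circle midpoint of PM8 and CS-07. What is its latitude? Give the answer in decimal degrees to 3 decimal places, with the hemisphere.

2.631°S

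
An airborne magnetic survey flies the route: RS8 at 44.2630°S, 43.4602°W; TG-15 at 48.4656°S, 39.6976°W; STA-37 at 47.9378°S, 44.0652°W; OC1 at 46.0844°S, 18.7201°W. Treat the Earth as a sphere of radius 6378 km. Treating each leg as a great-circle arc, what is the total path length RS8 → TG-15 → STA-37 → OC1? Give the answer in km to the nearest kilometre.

RS8→TG-15: c = 0.086194 rad, d = 549.74 km
TG-15→STA-37: c = 0.051628 rad, d = 329.28 km
STA-37→OC1: c = 0.301976 rad, d = 1926.00 km
Total = 549.74 + 329.28 + 1926.00 = 2805.03 km

2805 km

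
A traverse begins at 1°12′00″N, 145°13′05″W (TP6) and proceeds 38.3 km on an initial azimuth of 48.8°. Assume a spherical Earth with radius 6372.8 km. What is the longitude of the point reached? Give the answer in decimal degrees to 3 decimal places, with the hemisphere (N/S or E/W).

144.959°W

TP6: φ = +1.20000°, λ = -145.21806°
δ = d/R = 38.3/6372.8 = 0.006010 rad
φ₂ = arcsin(sin φ₁ cos δ + cos φ₁ sin δ cos θ)
   = arcsin(0.02094·0.99998 + 0.99978·0.00601·0.65869) = 1.42680°
λ₂ = λ₁ + atan2(sin θ sin δ cos φ₁, cos δ − sin φ₁ sin φ₂) = -144.95889°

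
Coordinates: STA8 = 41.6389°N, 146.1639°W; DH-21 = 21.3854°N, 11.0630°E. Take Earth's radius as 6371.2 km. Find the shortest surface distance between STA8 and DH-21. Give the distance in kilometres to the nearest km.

Δφ = -20.2535°,  Δλ = 157.2269°
a = sin²(Δφ/2) + cos φ₁ cos φ₂ sin²(Δλ/2) = 0.699682
c = 2·arcsin(√a) = 1.981620 rad = 113.5384°
d = R·c = 6371.2 × 1.981620 = 12625.3 km

12625 km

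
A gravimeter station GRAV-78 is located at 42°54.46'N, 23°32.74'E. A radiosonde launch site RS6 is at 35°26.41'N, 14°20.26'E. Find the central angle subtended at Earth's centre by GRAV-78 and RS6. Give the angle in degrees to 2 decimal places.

10.32°

GRAV-78: φ = +42.90767°, λ = +23.54567°
RS6: φ = +35.44017°, λ = +14.33767°
Δφ = -7.4675°,  Δλ = -9.2080°
a = sin²(Δφ/2) + cos φ₁ cos φ₂ sin²(Δλ/2) = 0.008085
c = 2·arcsin(√a) = 0.180082 rad = 10.3179°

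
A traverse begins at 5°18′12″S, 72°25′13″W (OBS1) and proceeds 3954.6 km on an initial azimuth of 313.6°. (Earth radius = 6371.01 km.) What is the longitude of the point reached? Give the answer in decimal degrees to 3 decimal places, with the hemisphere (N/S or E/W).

98.859°W

OBS1: φ = -5.30333°, λ = -72.42028°
δ = d/R = 3954.6/6371.01 = 0.620718 rad
φ₂ = arcsin(sin φ₁ cos δ + cos φ₁ sin δ cos θ)
   = arcsin(-0.09243·0.81346 + 0.99572·0.58162·0.68962) = 18.91663°
λ₂ = λ₁ + atan2(sin θ sin δ cos φ₁, cos δ − sin φ₁ sin φ₂) = -98.85892°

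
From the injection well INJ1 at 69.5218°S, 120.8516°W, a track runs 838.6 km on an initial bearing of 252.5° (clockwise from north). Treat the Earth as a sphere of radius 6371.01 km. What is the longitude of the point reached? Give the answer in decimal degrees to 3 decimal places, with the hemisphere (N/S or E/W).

δ = d/R = 838.6/6371.01 = 0.131627 rad
φ₂ = arcsin(sin φ₁ cos δ + cos φ₁ sin δ cos θ)
   = arcsin(-0.93681·0.99135 + 0.34985·0.13125·-0.30071) = -70.47730°
λ₂ = λ₁ + atan2(sin θ sin δ cos φ₁, cos δ − sin φ₁ sin φ₂) = -142.84920°

142.849°W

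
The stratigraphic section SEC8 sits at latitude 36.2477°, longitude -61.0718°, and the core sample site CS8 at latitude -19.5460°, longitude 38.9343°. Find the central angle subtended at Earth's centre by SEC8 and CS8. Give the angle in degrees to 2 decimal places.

109.26°

Δφ = -55.7937°,  Δλ = 100.0061°
a = sin²(Δφ/2) + cos φ₁ cos φ₂ sin²(Δλ/2) = 0.664936
c = 2·arcsin(√a) = 1.906963 rad = 109.2610°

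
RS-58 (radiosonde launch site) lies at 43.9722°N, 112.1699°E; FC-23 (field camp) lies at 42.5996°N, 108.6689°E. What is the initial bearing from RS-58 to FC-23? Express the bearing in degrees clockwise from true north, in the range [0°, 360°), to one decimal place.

242.9°

Δλ = -3.5010°
y = sin Δλ · cos φ₂ = -0.044951
x = cos φ₁ sin φ₂ − sin φ₁ cos φ₂ cos Δλ = -0.023000
θ = atan2(y, x) = -117.0978° → 242.9022° (mod 360°)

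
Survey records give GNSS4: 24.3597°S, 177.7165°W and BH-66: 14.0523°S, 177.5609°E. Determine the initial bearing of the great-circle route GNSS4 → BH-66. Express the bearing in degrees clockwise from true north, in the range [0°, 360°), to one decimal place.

335.8°

Δλ = -4.7226°
y = sin Δλ · cos φ₂ = -0.079868
x = cos φ₁ sin φ₂ − sin φ₁ cos φ₂ cos Δλ = 0.177571
θ = atan2(y, x) = -24.2173° → 335.7827° (mod 360°)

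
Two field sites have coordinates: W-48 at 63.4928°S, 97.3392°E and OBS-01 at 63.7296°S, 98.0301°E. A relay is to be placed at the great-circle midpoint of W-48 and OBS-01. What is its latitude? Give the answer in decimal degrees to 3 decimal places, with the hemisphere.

63.612°S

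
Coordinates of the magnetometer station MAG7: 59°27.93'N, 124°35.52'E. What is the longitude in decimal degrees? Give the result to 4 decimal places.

124.5920°E

124° + 35.52′/60 = 124 + 0.59200 = 124.5920°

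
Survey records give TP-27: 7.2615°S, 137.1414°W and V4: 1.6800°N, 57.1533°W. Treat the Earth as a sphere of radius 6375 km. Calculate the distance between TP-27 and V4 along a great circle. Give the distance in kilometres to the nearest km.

8933 km

Δφ = 8.9415°,  Δλ = 79.9881°
a = sin²(Δφ/2) + cos φ₁ cos φ₂ sin²(Δλ/2) = 0.415661
c = 2·arcsin(√a) = 1.401307 rad = 80.2890°
d = R·c = 6375 × 1.401307 = 8933.3 km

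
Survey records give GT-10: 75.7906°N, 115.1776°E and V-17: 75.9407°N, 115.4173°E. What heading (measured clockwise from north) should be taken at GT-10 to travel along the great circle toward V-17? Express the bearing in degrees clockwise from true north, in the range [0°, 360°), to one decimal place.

Δλ = 0.2397°
y = sin Δλ · cos φ₂ = 0.001016
x = cos φ₁ sin φ₂ − sin φ₁ cos φ₂ cos Δλ = 0.002622
θ = atan2(y, x) = 21.1879° → 21.1879° (mod 360°)

21.2°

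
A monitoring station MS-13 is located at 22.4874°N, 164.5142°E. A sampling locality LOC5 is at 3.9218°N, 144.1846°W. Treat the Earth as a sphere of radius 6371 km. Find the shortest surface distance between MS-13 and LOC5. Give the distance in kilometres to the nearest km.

Δφ = -18.5656°,  Δλ = 51.3012°
a = sin²(Δφ/2) + cos φ₁ cos φ₂ sin²(Δλ/2) = 0.198753
c = 2·arcsin(√a) = 0.924175 rad = 52.9513°
d = R·c = 6371 × 0.924175 = 5887.9 km

5888 km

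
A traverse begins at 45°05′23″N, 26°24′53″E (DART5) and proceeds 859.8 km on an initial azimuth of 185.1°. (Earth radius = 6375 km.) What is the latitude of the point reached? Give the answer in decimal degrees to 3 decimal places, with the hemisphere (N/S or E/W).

37.389°N

DART5: φ = +45.08972°, λ = +26.41472°
δ = d/R = 859.8/6375 = 0.134871 rad
φ₂ = arcsin(sin φ₁ cos δ + cos φ₁ sin δ cos θ)
   = arcsin(0.70821·0.99092 + 0.70600·0.13446·-0.99604) = 37.38930°
λ₂ = λ₁ + atan2(sin θ sin δ cos φ₁, cos δ − sin φ₁ sin φ₂) = 25.55273°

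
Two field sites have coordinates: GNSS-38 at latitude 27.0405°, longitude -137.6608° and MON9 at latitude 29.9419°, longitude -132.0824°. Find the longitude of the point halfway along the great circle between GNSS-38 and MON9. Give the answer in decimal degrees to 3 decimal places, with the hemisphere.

134.910°W

Bx = cos φ₂ cos Δλ = 0.862428,  By = cos φ₂ sin Δλ = 0.084234
φₘ = atan2(sin φ₁ + sin φ₂, √((cos φ₁ + Bx)² + By²)) = 28.51968°
λₘ = λ₁ + atan2(By, cos φ₁ + Bx) = -134.90997°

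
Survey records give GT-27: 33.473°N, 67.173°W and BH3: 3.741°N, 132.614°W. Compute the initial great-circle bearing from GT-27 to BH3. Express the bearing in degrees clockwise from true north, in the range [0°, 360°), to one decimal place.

259.1°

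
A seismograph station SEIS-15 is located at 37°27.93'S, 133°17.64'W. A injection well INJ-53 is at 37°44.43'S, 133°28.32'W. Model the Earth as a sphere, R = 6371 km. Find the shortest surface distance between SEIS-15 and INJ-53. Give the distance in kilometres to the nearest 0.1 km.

SEIS-15: φ = -37.46550°, λ = -133.29400°
INJ-53: φ = -37.74050°, λ = -133.47200°
Δφ = -0.2750°,  Δλ = -0.1780°
a = sin²(Δφ/2) + cos φ₁ cos φ₂ sin²(Δλ/2) = 0.000007
c = 2·arcsin(√a) = 0.005394 rad = 0.3091°
d = R·c = 6371 × 0.005394 = 34.4 km

34.4 km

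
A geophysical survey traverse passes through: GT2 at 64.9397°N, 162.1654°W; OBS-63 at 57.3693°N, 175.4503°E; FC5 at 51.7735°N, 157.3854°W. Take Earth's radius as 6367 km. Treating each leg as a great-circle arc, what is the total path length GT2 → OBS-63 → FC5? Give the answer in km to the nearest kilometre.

3295 km

GT2→OBS-63: c = 0.228205 rad, d = 1452.98 km
OBS-63→FC5: c = 0.289339 rad, d = 1842.22 km
Total = 1452.98 + 1842.22 = 3295.21 km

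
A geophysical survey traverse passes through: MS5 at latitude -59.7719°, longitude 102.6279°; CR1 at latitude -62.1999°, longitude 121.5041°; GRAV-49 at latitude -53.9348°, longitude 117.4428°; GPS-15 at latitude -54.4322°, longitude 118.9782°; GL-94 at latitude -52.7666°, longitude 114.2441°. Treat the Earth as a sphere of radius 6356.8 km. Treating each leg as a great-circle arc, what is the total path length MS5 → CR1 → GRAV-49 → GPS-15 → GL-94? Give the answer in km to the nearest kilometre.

2470 km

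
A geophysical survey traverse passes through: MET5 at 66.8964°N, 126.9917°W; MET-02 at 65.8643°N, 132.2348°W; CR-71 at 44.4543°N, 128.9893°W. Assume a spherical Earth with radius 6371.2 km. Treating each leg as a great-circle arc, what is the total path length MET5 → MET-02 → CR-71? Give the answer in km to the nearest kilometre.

2649 km

MET5→MET-02: c = 0.040834 rad, d = 260.16 km
MET-02→CR-71: c = 0.374955 rad, d = 2388.92 km
Total = 260.16 + 2388.92 = 2649.07 km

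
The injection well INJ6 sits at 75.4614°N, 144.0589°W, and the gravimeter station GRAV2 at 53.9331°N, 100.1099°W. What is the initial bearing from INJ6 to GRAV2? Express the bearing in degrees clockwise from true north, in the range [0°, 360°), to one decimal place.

Δλ = 43.9490°
y = sin Δλ · cos φ₂ = 0.408589
x = cos φ₁ sin φ₂ − sin φ₁ cos φ₂ cos Δλ = -0.207371
θ = atan2(y, x) = 116.9092° → 116.9092° (mod 360°)

116.9°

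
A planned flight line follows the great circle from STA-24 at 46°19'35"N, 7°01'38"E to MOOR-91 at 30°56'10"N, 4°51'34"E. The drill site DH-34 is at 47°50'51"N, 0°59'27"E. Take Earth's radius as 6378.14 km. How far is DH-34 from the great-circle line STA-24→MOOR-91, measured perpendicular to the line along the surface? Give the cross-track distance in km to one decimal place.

STA-24: φ = +46.32639°, λ = +7.02722°
MOOR-91: φ = +30.93611°, λ = +4.85944°
DH-34: φ = +47.84750°, λ = +0.99083°
δ₁₃ = central angle STA-24→DH-34 = 0.076464 rad  (haversine)
θ₁₃ = bearing STA-24→DH-34 = 292.503°,  θ₁₂ = bearing STA-24→MOOR-91 = 186.982°
dₓₜ = R·arcsin(sin δ₁₃ · sin(θ₁₃ − θ₁₂)) = 6378.14·arcsin(0.07639·sin(105.521°)) = 469.881 km
|dₓₜ| = 469.881 km

469.9 km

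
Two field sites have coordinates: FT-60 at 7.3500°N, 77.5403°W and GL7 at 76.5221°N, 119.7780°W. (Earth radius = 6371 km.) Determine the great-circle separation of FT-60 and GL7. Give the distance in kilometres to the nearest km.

Δφ = 69.1721°,  Δλ = -42.2377°
a = sin²(Δφ/2) + cos φ₁ cos φ₂ sin²(Δλ/2) = 0.352227
c = 2·arcsin(√a) = 1.270770 rad = 72.8097°
d = R·c = 6371 × 1.270770 = 8096.1 km

8096 km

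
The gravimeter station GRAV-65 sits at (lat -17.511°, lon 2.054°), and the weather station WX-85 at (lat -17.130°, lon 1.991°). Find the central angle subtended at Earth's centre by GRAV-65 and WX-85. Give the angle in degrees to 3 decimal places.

0.386°

Δφ = 0.3810°,  Δλ = -0.0630°
a = sin²(Δφ/2) + cos φ₁ cos φ₂ sin²(Δλ/2) = 0.000011
c = 2·arcsin(√a) = 0.006732 rad = 0.3857°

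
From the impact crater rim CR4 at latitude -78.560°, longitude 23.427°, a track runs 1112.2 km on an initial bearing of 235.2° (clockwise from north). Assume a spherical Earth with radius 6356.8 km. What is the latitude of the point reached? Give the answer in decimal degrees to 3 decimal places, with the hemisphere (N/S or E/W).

δ = d/R = 1112.2/6356.8 = 0.174962 rad
φ₂ = arcsin(sin φ₁ cos δ + cos φ₁ sin δ cos θ)
   = arcsin(-0.98013·0.98473 + 0.19834·0.17407·-0.57071) = -80.02173°
λ₂ = λ₁ + atan2(sin θ sin δ cos φ₁, cos δ − sin φ₁ sin φ₂) = -32.15369°

80.022°S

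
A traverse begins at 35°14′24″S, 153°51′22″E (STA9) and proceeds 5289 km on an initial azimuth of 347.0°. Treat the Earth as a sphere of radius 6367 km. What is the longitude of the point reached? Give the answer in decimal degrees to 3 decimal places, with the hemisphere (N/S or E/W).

144.099°E

STA9: φ = -35.24000°, λ = +153.85611°
δ = d/R = 5289/6367 = 0.830689 rad
φ₂ = arcsin(sin φ₁ cos δ + cos φ₁ sin δ cos θ)
   = arcsin(-0.57700·0.67437 + 0.81674·0.73840·0.97437) = 11.44992°
λ₂ = λ₁ + atan2(sin θ sin δ cos φ₁, cos δ − sin φ₁ sin φ₂) = 144.09876°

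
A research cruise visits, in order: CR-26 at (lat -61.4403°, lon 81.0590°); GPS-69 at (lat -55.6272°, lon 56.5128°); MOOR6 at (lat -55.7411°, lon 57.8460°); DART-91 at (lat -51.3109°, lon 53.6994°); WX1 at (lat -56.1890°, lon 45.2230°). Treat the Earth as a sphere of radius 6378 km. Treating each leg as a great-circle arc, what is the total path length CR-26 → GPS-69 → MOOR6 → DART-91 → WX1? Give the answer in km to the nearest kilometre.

2980 km

CR-26→GPS-69: c = 0.243645 rad, d = 1553.97 km
GPS-69→MOOR6: c = 0.013267 rad, d = 84.62 km
MOOR6→DART-91: c = 0.088448 rad, d = 564.12 km
DART-91→WX1: c = 0.121909 rad, d = 777.53 km
Total = 1553.97 + 84.62 + 564.12 + 777.53 = 2980.24 km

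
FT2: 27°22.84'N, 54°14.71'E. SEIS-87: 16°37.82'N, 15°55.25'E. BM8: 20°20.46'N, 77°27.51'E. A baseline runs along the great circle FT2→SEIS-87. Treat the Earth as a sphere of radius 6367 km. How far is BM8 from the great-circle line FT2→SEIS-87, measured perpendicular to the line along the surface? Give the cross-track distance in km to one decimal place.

FT2: φ = +27.38067°, λ = +54.24517°
SEIS-87: φ = +16.63033°, λ = +15.92083°
BM8: φ = +20.34100°, λ = +77.45850°
δ₁₃ = central angle FT2→BM8 = 0.389609 rad  (haversine)
θ₁₃ = bearing FT2→BM8 = 103.341°,  θ₁₂ = bearing FT2→SEIS-87 = 261.239°
dₓₜ = R·arcsin(sin δ₁₃ · sin(θ₁₃ − θ₁₂)) = 6367·arcsin(0.37983·sin(-157.897°)) = -913.081 km
|dₓₜ| = 913.081 km

913.1 km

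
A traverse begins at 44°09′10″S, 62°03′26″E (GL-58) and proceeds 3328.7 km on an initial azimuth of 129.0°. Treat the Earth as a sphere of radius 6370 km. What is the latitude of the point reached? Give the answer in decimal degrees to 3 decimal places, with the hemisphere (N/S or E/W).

GL-58: φ = -44.15278°, λ = +62.05722°
δ = d/R = 3328.7/6370 = 0.522559 rad
φ₂ = arcsin(sin φ₁ cos δ + cos φ₁ sin δ cos θ)
   = arcsin(-0.69657·0.86654 + 0.71748·0.49910·-0.62932) = -55.99306°
λ₂ = λ₁ + atan2(sin θ sin δ cos φ₁, cos δ − sin φ₁ sin φ₂) = 105.96545°

55.993°S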